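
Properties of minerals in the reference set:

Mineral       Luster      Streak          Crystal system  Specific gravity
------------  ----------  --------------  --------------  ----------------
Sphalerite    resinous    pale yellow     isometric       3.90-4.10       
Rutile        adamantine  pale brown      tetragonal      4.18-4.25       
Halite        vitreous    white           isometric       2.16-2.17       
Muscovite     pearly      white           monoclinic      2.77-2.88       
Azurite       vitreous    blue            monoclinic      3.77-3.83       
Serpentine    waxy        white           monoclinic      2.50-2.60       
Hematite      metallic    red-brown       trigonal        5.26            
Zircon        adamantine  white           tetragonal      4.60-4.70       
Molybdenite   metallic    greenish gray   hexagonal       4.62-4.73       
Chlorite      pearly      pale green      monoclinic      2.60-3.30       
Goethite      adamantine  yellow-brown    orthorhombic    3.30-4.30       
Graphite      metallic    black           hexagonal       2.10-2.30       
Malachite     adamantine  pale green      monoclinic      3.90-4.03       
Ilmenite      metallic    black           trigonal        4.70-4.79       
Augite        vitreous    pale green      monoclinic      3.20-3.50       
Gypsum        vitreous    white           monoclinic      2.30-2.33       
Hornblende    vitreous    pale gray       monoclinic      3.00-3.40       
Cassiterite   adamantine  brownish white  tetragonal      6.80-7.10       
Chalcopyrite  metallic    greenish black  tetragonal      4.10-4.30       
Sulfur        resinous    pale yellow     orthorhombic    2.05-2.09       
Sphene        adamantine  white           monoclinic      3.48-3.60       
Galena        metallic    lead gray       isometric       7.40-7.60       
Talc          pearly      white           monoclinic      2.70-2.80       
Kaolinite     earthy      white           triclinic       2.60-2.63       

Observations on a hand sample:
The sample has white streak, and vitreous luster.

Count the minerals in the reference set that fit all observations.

2

White streak — leaves Halite, Muscovite, Serpentine, Zircon, Gypsum, Sphene, Talc, Kaolinite.
Vitreous luster — leaves Halite, Gypsum.
Remaining candidates: Gypsum, Halite.
That is 2 minerals.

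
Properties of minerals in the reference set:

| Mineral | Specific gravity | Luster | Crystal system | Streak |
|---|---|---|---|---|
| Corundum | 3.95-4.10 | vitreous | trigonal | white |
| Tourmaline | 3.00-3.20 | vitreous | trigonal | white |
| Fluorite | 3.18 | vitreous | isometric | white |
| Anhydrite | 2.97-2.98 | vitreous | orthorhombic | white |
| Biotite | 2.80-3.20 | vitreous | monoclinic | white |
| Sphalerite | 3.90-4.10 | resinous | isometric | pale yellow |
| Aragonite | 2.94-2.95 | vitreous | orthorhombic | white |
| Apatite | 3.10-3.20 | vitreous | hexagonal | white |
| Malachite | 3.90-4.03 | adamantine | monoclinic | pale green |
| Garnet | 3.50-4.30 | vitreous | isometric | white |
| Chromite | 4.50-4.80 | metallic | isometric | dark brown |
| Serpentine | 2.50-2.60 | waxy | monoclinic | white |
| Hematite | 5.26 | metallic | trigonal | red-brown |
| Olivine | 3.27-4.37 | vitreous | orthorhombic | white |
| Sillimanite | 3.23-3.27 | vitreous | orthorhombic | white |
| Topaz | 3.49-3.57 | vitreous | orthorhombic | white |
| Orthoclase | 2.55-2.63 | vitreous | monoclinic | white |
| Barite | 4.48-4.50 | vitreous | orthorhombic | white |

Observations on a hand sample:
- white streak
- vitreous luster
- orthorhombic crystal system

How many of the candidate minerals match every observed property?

White streak rules out Sphalerite, Malachite, Chromite, Hematite.
Vitreous luster eliminates Serpentine.
Orthorhombic crystal system — narrows the field to Anhydrite, Aragonite, Olivine, Sillimanite, Topaz, Barite.
Remaining candidates: Anhydrite, Aragonite, Barite, Olivine, Sillimanite, Topaz.
That is 6 minerals.

6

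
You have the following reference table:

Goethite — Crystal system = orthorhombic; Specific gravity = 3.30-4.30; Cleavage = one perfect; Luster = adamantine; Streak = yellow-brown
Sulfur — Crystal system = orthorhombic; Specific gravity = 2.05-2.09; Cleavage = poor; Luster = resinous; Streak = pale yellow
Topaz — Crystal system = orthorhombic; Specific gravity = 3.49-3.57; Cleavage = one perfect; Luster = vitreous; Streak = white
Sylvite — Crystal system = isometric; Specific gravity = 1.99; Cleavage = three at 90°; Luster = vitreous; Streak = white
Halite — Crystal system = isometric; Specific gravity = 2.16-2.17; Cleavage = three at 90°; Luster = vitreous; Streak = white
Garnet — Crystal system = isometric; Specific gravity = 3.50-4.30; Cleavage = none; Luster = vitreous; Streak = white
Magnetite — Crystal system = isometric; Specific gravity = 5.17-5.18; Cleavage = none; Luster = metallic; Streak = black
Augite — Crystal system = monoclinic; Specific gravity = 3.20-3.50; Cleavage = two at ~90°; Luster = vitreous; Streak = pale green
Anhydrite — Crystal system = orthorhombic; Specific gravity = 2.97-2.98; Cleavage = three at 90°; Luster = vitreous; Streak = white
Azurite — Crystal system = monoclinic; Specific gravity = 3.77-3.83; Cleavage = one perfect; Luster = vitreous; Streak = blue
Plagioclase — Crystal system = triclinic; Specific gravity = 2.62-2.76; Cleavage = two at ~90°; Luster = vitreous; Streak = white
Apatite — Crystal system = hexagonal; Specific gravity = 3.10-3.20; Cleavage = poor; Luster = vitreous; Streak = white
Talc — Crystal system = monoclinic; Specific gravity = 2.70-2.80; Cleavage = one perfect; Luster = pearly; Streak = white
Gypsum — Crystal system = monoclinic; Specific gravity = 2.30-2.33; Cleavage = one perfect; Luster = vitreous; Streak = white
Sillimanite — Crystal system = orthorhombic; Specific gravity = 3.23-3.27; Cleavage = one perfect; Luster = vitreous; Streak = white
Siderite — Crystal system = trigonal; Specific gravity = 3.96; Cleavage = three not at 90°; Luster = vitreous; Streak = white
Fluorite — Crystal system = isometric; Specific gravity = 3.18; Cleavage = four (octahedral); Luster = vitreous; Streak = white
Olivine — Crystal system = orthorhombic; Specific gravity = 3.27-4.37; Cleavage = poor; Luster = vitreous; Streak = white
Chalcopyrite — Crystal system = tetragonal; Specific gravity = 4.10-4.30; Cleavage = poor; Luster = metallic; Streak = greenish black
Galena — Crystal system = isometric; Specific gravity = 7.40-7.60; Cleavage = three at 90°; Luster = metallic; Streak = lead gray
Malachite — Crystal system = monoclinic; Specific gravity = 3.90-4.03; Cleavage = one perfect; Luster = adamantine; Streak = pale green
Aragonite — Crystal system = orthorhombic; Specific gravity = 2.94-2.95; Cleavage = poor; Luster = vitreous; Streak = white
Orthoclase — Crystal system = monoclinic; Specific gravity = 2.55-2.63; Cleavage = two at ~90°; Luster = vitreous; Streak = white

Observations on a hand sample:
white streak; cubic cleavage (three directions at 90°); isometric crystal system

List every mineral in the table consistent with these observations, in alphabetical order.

White streak — narrows the field to Topaz, Sylvite, Halite, Garnet, Anhydrite, Plagioclase, Apatite, Talc, Gypsum, Sillimanite, Siderite, Fluorite, Olivine, Aragonite, Orthoclase.
Cubic cleavage (three directions at 90°) — only Sylvite, Halite, Anhydrite remain.
Isometric crystal system is inconsistent with Anhydrite.
Remaining candidates: Halite, Sylvite.

Halite, Sylvite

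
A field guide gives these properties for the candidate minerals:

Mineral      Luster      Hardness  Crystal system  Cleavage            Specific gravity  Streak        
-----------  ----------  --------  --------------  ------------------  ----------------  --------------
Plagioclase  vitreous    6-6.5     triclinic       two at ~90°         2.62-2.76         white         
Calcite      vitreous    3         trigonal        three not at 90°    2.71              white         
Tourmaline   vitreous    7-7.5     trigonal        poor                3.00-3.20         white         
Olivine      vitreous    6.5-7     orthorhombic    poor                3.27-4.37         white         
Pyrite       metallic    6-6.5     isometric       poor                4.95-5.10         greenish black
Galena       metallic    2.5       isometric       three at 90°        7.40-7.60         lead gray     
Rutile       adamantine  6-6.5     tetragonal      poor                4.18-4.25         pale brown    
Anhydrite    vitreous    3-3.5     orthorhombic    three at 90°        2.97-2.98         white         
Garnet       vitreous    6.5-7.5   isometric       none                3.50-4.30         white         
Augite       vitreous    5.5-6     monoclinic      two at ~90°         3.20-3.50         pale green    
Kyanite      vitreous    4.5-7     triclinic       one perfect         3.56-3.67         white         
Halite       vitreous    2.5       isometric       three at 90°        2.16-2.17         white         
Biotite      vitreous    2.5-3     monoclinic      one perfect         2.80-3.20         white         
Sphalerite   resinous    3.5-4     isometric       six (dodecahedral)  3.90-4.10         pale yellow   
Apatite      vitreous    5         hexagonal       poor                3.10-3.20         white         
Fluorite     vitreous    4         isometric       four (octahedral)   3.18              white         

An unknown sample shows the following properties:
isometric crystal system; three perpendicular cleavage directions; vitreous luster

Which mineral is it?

Halite

Isometric crystal system: only Pyrite, Galena, Garnet, Halite, Sphalerite, Fluorite remain.
Three perpendicular cleavage directions: Galena, Halite remain.
Vitreous luster is inconsistent with Galena.
The only mineral consistent with every observation is Halite.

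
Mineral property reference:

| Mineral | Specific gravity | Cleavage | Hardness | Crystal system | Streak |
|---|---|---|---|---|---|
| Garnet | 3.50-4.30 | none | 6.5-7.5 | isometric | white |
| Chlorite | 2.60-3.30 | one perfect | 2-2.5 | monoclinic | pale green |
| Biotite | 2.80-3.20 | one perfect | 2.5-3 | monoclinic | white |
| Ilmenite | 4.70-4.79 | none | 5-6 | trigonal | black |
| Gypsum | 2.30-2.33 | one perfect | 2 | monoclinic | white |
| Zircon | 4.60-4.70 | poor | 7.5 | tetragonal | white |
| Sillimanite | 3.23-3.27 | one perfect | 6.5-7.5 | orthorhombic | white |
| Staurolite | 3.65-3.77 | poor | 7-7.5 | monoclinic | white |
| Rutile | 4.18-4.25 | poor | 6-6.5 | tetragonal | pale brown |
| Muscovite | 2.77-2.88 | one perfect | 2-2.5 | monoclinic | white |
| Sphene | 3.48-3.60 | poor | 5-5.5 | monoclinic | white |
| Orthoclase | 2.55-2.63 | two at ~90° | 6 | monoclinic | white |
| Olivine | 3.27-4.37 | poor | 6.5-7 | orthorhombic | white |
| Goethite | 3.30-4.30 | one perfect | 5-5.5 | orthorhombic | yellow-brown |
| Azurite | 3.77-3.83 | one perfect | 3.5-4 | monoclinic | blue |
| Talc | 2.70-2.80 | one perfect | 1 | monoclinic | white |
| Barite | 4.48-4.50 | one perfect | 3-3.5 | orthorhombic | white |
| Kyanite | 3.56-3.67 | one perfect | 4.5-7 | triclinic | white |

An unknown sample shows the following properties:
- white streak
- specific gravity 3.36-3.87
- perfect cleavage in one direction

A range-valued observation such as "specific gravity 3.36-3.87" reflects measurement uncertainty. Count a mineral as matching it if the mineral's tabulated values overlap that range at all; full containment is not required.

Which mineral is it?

Kyanite

White streak eliminates Chlorite, Ilmenite, Rutile, Goethite, Azurite.
Specific gravity 3.36-3.87: only Garnet, Staurolite, Sphene, Olivine, Kyanite remain.
Perfect cleavage in one direction: narrows the field to Kyanite.
Only Kyanite satisfies all observations.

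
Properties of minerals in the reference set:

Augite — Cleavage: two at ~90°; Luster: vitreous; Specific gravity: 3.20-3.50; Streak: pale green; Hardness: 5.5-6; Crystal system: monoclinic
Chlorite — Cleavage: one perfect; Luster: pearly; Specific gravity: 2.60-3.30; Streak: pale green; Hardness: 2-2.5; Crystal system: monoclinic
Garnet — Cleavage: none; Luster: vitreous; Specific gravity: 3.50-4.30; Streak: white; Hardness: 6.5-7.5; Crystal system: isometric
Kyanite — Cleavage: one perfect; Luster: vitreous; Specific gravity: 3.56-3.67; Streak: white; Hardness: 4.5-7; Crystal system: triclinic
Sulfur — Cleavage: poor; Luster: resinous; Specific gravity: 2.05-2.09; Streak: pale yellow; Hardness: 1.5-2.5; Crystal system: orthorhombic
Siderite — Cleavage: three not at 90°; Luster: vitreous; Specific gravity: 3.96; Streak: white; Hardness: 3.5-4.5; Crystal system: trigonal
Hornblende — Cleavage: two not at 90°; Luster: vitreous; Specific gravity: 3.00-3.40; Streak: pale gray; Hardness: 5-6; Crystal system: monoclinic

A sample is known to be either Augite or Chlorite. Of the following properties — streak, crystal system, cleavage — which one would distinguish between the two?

Streak: both pale green — same for both.
Crystal system: both monoclinic — same for both.
Cleavage: Augite two at ~90°, Chlorite one perfect — distinct.
Of the listed properties, cleavage is the one that separates them.

cleavage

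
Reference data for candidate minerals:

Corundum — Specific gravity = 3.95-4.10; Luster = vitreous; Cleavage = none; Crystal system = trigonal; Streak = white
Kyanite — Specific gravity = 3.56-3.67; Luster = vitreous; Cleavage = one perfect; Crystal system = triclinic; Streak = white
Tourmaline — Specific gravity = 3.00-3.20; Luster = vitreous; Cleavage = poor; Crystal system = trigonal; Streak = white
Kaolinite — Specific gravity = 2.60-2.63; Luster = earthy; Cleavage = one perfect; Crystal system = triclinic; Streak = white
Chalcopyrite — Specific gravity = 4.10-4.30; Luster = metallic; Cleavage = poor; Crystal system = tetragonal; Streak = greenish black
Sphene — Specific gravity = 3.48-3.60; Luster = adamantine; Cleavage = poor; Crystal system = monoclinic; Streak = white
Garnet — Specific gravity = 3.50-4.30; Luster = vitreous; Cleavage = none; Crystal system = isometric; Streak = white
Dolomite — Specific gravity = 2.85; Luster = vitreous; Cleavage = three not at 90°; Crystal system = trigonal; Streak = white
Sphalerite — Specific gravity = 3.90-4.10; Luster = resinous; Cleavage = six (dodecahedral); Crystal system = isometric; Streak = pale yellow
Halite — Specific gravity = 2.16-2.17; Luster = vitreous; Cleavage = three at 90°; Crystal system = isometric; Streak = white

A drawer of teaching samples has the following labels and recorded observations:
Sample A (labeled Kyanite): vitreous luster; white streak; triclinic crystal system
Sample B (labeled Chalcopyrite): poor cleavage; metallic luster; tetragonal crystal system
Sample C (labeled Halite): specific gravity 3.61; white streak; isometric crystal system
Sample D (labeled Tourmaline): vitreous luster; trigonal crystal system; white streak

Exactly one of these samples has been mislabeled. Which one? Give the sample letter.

C

Sample A: every observation is compatible with the reference values for Kyanite.
Sample B: every observation is compatible with the reference values for Chalcopyrite.
Sample C: Halite has SG 2.16-2.17, but the record shows specific gravity 3.61 — this label is wrong.
Sample D: every observation is compatible with the reference values for Tourmaline.
The mislabeled specimen is C.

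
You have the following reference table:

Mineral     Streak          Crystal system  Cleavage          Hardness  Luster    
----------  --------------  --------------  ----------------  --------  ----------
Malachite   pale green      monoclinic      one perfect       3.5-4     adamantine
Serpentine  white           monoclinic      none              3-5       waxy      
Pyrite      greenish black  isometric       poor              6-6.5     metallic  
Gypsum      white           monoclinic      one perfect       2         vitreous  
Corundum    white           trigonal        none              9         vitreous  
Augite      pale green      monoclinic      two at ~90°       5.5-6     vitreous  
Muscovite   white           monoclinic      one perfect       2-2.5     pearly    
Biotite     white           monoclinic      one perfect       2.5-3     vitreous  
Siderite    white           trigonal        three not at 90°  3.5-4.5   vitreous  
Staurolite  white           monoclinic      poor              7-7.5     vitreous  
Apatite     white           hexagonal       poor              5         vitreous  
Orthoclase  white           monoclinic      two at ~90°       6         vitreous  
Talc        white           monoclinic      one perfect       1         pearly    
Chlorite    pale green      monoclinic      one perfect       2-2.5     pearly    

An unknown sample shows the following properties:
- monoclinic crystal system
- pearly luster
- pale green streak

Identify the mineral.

Chlorite

Monoclinic crystal system rules out Pyrite, Corundum, Siderite, Apatite.
Pearly luster — narrows the field to Muscovite, Talc, Chlorite.
Pale green streak — Chlorite remains.
The only mineral consistent with every observation is Chlorite.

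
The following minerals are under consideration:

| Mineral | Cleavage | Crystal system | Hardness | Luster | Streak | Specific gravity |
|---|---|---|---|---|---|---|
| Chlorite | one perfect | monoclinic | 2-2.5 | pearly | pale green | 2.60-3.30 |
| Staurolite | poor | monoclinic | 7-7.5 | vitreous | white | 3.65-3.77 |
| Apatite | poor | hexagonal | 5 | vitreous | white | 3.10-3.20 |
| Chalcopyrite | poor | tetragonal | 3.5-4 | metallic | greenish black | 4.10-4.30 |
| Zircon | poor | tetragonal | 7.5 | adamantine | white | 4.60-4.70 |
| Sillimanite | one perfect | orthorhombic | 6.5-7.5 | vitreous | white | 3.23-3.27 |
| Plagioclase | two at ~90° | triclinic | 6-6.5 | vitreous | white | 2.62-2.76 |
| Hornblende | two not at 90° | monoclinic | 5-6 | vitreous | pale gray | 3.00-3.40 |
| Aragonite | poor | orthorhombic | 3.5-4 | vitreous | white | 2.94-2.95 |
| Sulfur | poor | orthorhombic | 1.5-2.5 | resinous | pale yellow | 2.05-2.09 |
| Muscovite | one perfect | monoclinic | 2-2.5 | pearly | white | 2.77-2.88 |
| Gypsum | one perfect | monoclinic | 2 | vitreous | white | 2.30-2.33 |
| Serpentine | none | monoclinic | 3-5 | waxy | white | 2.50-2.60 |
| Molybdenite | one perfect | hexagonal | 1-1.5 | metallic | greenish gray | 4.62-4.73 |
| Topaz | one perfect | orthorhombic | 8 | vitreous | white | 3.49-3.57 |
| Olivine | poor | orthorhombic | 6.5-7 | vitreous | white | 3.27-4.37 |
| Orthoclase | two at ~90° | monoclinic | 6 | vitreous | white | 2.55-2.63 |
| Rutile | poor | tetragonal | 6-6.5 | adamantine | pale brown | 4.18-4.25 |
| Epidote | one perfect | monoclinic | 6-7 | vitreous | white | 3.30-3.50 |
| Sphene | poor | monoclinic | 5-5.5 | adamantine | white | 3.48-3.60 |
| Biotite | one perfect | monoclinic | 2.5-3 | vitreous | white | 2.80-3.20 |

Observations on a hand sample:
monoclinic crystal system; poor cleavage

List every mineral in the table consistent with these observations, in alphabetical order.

Sphene, Staurolite

Monoclinic crystal system: only Chlorite, Staurolite, Hornblende, Muscovite, Gypsum, Serpentine, Orthoclase, Epidote, Sphene, Biotite remain.
Poor cleavage: only Staurolite, Sphene remain.
Remaining candidates: Sphene, Staurolite.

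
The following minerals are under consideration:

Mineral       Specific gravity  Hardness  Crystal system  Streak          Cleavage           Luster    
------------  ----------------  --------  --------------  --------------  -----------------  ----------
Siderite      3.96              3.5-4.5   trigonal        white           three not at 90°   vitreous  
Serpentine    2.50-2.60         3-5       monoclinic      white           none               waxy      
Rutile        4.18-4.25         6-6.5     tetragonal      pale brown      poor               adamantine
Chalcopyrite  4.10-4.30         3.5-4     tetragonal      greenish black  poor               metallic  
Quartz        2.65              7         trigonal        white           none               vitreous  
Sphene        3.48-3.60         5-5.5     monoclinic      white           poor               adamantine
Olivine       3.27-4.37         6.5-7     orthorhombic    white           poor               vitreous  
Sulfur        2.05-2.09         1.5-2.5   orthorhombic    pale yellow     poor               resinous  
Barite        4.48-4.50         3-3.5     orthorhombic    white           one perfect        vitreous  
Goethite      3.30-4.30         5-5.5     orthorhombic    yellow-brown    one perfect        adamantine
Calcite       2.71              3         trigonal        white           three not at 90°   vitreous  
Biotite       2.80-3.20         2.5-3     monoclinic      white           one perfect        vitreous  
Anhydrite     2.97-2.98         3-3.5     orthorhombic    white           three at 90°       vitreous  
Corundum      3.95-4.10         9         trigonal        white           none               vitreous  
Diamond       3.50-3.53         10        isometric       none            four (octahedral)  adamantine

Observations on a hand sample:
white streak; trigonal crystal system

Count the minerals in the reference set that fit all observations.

White streak rules out Rutile, Chalcopyrite, Sulfur, Goethite, Diamond.
Trigonal crystal system: Siderite, Quartz, Calcite, Corundum remain.
Consistent with every observation: Calcite, Corundum, Quartz, Siderite.
That is 4 minerals.

4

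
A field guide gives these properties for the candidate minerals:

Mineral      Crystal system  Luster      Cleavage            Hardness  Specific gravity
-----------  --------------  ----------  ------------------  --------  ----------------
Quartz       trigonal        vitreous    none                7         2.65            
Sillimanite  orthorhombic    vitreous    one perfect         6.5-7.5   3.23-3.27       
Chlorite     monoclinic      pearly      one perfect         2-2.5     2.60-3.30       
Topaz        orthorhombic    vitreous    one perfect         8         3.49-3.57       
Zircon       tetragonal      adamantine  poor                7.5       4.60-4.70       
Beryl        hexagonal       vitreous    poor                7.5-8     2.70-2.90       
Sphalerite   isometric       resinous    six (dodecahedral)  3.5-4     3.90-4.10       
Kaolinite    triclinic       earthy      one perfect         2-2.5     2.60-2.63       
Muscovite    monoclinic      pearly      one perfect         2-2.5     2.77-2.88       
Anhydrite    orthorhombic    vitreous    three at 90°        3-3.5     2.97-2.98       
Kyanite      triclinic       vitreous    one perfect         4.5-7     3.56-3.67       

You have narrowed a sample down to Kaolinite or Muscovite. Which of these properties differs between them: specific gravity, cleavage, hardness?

specific gravity

Specific gravity: Kaolinite 2.60-2.63, Muscovite 2.77-2.88 — distinct.
Cleavage: both one perfect — shared.
Hardness: both 2-2.5 — shared.
Of the listed properties, specific gravity is the one that separates them.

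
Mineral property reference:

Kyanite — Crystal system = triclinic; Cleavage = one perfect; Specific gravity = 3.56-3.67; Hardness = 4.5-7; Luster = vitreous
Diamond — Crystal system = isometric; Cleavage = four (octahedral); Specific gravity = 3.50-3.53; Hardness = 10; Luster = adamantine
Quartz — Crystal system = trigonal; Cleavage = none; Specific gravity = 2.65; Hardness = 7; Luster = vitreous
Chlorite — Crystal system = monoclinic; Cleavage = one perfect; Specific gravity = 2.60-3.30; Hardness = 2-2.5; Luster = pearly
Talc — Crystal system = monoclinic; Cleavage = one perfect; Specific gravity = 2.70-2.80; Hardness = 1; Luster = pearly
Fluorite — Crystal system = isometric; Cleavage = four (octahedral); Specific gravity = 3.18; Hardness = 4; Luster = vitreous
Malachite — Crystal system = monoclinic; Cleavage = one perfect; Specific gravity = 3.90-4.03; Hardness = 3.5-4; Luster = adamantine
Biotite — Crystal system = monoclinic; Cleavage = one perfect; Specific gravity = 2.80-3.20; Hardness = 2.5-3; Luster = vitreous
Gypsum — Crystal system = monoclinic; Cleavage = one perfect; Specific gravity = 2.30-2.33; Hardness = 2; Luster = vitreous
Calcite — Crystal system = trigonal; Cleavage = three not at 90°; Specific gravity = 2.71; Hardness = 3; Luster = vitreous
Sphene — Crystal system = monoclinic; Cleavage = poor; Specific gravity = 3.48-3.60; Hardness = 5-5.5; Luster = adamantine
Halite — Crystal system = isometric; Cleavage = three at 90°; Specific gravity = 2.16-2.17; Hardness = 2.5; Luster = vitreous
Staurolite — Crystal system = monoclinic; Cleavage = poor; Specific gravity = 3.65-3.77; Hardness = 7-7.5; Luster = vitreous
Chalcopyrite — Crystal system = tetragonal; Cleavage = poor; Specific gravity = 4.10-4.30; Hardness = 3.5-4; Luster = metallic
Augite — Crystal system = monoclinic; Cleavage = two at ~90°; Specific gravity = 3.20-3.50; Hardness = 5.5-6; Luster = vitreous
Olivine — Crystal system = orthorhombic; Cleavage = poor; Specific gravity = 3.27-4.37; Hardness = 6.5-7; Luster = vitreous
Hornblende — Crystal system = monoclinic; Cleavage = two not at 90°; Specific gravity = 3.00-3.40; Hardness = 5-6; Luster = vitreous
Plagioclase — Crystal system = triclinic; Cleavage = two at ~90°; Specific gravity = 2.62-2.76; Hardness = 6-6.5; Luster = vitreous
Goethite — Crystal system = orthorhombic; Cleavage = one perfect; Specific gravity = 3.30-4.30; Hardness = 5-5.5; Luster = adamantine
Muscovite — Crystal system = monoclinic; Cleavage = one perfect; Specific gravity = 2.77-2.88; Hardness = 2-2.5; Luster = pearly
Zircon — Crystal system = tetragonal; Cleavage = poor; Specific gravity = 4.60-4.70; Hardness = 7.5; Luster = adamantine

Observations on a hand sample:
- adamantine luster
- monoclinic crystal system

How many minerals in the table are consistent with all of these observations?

2

Adamantine luster — leaves Diamond, Malachite, Sphene, Goethite, Zircon.
Monoclinic crystal system — only Malachite, Sphene remain.
Remaining candidates: Malachite, Sphene.
That is 2 minerals.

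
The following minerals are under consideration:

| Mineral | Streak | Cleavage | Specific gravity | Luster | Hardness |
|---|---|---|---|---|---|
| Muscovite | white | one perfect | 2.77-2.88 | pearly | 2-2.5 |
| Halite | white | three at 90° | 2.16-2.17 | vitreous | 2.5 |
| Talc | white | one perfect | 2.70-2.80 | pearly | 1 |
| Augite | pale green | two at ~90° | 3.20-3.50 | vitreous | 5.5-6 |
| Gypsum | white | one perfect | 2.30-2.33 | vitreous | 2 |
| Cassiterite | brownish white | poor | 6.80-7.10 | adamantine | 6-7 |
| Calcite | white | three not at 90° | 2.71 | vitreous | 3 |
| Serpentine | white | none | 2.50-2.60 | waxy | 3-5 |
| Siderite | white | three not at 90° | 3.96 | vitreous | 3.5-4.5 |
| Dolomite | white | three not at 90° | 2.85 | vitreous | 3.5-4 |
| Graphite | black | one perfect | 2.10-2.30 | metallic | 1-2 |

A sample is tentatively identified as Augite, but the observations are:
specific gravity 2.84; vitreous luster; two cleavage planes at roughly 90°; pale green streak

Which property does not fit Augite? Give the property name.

Specific gravity 2.84: Augite has SG 3.20-3.50 — does not match.
Vitreous luster: Augite has vitreous luster — consistent.
Two cleavage planes at roughly 90°: Augite has cleavage two at ~90° — consistent.
Pale green streak: Augite has pale green streak — consistent.
Everything matches except the specific gravity.

specific gravity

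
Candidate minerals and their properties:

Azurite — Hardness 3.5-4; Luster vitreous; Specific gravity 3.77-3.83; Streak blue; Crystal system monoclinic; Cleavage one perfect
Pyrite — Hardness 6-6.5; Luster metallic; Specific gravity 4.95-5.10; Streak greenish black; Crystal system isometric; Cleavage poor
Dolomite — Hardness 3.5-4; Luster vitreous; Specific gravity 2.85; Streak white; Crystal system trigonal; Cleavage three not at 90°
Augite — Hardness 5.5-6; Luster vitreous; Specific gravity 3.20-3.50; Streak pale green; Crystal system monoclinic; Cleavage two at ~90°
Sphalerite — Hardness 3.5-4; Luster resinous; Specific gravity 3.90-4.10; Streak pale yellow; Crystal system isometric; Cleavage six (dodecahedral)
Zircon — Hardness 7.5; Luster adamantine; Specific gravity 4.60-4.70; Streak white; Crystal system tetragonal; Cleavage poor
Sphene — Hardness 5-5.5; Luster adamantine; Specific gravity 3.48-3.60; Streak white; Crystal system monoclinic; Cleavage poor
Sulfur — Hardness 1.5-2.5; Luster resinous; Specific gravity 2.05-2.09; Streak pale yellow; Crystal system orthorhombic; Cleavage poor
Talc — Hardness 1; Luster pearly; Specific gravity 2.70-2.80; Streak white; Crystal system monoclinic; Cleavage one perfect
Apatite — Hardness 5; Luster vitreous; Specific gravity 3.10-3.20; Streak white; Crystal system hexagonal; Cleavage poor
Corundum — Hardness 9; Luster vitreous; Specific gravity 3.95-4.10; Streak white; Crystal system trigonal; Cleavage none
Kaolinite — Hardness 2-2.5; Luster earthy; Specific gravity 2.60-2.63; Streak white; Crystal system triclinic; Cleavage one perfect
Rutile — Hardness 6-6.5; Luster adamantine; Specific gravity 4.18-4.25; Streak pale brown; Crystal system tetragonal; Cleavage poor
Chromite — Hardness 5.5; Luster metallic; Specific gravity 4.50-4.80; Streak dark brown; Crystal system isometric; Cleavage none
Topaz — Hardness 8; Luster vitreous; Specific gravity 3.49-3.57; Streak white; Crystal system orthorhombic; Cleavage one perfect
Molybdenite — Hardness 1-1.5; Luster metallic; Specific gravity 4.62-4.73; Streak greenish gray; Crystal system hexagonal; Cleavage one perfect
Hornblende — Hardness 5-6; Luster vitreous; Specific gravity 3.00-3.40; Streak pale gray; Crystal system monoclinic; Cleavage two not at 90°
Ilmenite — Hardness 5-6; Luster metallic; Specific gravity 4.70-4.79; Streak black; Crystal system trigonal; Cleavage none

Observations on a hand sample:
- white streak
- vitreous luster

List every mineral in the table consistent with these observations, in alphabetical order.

White streak — narrows the field to Dolomite, Zircon, Sphene, Talc, Apatite, Corundum, Kaolinite, Topaz.
Vitreous luster eliminates Zircon, Sphene, Talc, Kaolinite.
Consistent with every observation: Apatite, Corundum, Dolomite, Topaz.

Apatite, Corundum, Dolomite, Topaz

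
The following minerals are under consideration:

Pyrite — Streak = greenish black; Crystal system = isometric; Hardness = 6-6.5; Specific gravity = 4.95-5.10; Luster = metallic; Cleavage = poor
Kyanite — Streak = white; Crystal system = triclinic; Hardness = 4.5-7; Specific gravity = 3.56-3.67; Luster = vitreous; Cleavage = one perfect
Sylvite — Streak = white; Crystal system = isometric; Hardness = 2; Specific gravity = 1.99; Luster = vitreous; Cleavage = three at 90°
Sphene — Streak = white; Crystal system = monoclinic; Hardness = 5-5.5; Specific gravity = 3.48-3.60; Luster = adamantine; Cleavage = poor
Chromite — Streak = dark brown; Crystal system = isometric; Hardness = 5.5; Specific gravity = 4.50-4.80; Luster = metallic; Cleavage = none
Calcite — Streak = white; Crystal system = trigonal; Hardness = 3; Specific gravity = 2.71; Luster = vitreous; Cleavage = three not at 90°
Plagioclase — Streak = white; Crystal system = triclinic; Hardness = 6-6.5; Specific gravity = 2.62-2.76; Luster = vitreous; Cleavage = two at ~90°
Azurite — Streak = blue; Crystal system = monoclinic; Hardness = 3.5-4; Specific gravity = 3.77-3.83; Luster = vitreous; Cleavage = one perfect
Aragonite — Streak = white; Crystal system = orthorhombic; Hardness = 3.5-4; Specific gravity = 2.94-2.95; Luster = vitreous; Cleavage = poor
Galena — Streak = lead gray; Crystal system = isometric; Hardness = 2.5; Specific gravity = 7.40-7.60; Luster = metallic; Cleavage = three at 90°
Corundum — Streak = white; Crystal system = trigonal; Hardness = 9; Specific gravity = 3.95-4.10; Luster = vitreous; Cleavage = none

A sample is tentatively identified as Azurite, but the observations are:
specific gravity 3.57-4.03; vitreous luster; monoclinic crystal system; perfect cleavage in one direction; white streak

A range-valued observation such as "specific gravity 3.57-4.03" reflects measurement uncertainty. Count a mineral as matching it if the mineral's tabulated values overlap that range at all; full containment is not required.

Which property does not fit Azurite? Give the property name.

streak

Specific gravity 3.57-4.03: Azurite has SG 3.77-3.83 — within range.
Vitreous luster: Azurite has vitreous luster — within range.
Monoclinic crystal system: Azurite has monoclinic system — within range.
Perfect cleavage in one direction: Azurite has cleavage one perfect — within range.
White streak: Azurite has blue streak — does not match.
Only the streak is inconsistent.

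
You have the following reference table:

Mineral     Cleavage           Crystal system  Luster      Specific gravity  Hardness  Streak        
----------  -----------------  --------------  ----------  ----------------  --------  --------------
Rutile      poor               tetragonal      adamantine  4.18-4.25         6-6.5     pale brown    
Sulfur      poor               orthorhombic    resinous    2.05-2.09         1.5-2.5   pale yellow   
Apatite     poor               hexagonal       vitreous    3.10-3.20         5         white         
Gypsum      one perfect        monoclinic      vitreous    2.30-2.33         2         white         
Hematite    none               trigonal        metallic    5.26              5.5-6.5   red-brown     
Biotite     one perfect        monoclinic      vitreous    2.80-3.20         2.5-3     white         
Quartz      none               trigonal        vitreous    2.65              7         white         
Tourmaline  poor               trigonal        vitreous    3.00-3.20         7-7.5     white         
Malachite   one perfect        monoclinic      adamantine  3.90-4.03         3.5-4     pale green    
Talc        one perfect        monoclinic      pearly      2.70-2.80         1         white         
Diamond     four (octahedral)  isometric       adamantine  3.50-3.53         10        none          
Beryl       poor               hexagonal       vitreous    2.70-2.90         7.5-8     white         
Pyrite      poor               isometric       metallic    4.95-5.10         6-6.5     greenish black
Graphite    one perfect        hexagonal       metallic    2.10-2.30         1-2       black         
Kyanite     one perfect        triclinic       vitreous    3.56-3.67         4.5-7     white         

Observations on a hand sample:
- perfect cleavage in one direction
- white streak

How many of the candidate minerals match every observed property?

Perfect cleavage in one direction: narrows the field to Gypsum, Biotite, Malachite, Talc, Graphite, Kyanite.
White streak is inconsistent with Malachite, Graphite.
Remaining candidates: Biotite, Gypsum, Kyanite, Talc.
That is 4 minerals.

4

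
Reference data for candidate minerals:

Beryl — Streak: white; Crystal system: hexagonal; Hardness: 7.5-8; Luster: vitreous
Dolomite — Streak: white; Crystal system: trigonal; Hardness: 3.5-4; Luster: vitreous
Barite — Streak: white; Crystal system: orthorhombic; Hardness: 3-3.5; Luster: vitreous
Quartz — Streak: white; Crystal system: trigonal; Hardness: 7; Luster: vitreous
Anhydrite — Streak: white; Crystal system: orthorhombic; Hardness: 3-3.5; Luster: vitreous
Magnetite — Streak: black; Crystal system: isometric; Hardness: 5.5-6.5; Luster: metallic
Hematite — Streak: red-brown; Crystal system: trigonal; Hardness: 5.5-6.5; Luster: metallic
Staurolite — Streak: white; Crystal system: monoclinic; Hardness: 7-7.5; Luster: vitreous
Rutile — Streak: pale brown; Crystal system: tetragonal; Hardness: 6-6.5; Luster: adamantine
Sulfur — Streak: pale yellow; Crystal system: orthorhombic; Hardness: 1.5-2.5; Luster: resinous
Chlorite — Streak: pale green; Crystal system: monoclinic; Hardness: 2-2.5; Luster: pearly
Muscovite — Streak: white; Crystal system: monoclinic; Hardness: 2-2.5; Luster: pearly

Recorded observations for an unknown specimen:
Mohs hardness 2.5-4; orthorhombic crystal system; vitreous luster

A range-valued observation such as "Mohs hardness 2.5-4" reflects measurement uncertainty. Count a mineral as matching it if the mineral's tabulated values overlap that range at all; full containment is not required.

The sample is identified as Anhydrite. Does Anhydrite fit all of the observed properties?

Mohs hardness 2.5-4 — fits Anhydrite (hardness 3-3.5).
Orthorhombic crystal system — fits Anhydrite (orthorhombic system).
Vitreous luster — fits Anhydrite (vitreous luster).
All observations are consistent with the tabulated values for Anhydrite.

Consistent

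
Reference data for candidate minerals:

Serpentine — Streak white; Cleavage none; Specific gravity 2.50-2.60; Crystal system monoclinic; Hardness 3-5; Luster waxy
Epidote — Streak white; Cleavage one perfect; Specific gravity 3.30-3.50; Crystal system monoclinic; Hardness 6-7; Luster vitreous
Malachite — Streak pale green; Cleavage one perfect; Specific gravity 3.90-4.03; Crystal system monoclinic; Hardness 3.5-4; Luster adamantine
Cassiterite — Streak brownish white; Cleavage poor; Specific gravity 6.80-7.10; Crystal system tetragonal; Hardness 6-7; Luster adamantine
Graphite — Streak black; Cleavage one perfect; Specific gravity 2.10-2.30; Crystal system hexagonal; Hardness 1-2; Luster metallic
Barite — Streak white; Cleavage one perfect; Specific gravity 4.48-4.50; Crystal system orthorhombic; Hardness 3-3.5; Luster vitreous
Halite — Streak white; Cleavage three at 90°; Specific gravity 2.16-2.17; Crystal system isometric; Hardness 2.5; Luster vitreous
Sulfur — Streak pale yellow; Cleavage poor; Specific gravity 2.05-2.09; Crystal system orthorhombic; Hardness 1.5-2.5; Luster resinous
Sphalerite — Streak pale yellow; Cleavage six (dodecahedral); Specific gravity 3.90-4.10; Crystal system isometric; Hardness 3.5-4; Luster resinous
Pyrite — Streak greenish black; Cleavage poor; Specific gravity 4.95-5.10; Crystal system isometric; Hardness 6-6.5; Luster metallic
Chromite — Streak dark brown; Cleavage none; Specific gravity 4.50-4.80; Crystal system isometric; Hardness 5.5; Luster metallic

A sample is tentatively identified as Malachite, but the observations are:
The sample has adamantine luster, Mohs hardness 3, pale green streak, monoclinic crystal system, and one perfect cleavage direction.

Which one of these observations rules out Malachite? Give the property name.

hardness

Adamantine luster: Malachite has adamantine luster — matches.
Mohs hardness 3: Malachite has hardness 3.5-4 — inconsistent.
Pale green streak: Malachite has pale green streak — matches.
Monoclinic crystal system: Malachite has monoclinic system — matches.
One perfect cleavage direction: Malachite has cleavage one perfect — matches.
Only the hardness is inconsistent.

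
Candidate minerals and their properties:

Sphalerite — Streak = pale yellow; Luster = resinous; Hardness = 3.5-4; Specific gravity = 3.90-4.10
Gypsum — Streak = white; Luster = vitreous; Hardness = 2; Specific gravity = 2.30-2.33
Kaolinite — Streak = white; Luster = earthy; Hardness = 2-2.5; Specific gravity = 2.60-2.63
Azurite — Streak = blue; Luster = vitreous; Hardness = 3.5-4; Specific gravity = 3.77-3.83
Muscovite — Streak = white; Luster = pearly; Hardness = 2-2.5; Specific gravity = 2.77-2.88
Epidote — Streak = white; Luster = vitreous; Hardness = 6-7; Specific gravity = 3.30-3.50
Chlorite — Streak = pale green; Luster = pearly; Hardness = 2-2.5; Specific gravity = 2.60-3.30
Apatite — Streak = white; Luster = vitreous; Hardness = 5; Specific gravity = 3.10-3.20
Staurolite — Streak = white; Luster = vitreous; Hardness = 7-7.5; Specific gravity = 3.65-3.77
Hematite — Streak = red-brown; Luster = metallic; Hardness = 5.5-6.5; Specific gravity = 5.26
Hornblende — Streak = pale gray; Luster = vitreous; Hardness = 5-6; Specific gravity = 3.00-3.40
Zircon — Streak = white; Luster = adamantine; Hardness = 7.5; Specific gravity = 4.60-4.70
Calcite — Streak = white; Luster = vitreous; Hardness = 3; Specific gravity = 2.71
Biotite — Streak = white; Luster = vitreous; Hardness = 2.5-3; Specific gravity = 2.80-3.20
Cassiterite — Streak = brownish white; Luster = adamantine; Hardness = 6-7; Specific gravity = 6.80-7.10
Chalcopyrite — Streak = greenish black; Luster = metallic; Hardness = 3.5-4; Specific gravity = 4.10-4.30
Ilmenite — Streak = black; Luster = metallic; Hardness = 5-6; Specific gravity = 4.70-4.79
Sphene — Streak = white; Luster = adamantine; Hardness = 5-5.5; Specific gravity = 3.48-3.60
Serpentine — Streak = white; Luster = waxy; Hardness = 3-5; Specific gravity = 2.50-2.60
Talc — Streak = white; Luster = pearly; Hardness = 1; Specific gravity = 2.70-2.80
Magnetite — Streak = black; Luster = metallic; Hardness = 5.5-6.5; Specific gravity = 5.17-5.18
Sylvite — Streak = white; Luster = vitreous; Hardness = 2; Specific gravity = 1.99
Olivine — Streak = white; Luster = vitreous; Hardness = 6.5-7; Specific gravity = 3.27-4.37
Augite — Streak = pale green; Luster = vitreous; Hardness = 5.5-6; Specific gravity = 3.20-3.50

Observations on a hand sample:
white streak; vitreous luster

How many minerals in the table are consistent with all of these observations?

White streak — only Gypsum, Kaolinite, Muscovite, Epidote, Apatite, Staurolite, Zircon, Calcite, Biotite, Sphene, Serpentine, Talc, Sylvite, Olivine remain.
Vitreous luster excludes Kaolinite, Muscovite, Zircon, Sphene, Serpentine, Talc.
Remaining candidates: Apatite, Biotite, Calcite, Epidote, Gypsum, Olivine, Staurolite, Sylvite.
That is 8 minerals.

8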